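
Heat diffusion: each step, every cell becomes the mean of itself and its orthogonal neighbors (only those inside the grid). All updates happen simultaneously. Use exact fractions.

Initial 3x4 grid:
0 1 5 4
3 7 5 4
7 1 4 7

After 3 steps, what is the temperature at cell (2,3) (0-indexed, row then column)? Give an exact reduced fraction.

Answer: 43/9

Derivation:
Step 1: cell (2,3) = 5
Step 2: cell (2,3) = 19/4
Step 3: cell (2,3) = 43/9
Full grid after step 3:
  6509/2160 6341/1800 3523/900 239/54
  17351/4800 7409/2000 6623/1500 8201/1800
  8209/2160 15407/3600 5339/1200 43/9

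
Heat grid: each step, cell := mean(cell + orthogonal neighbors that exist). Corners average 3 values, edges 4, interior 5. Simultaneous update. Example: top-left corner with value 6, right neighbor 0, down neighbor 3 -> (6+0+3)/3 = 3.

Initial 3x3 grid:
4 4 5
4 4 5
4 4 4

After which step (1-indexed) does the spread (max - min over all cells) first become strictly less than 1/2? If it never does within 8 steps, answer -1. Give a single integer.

Step 1: max=14/3, min=4, spread=2/3
Step 2: max=161/36, min=4, spread=17/36
  -> spread < 1/2 first at step 2
Step 3: max=9487/2160, min=731/180, spread=143/432
Step 4: max=561149/129600, min=11063/2700, spread=1205/5184
Step 5: max=33403303/7776000, min=297541/72000, spread=10151/62208
Step 6: max=1991909141/466560000, min=80769209/19440000, spread=85517/746496
Step 7: max=119046790927/27993600000, min=9732953671/2332800000, spread=720431/8957952
Step 8: max=7122078194669/1679616000000, min=24400161863/5832000000, spread=6069221/107495424

Answer: 2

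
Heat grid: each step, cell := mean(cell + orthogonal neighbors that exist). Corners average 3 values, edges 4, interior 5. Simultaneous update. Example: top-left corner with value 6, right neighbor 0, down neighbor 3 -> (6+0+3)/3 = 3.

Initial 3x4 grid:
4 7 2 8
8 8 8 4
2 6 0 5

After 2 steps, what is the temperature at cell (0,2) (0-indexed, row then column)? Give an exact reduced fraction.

Step 1: cell (0,2) = 25/4
Step 2: cell (0,2) = 617/120
Full grid after step 2:
  205/36 757/120 617/120 103/18
  737/120 531/100 581/100 1099/240
  89/18 1289/240 323/80 14/3

Answer: 617/120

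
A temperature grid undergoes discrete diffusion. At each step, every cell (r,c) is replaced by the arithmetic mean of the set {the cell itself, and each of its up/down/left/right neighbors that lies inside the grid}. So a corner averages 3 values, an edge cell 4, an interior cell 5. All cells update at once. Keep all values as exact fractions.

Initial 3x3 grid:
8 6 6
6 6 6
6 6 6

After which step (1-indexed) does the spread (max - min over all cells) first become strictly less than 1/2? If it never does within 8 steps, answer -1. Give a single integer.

Answer: 3

Derivation:
Step 1: max=20/3, min=6, spread=2/3
Step 2: max=59/9, min=6, spread=5/9
Step 3: max=689/108, min=6, spread=41/108
  -> spread < 1/2 first at step 3
Step 4: max=41011/6480, min=1091/180, spread=347/1296
Step 5: max=2439737/388800, min=10957/1800, spread=2921/15552
Step 6: max=145796539/23328000, min=1321483/216000, spread=24611/186624
Step 7: max=8716802033/1399680000, min=29816741/4860000, spread=207329/2239488
Step 8: max=521914752451/83980800000, min=1594001599/259200000, spread=1746635/26873856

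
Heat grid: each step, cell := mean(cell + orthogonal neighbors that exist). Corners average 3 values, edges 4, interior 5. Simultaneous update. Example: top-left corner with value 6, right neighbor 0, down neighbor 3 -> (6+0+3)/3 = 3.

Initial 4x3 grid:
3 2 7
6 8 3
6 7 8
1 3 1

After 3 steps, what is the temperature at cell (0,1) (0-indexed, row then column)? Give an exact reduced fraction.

Answer: 4547/900

Derivation:
Step 1: cell (0,1) = 5
Step 2: cell (0,1) = 67/15
Step 3: cell (0,1) = 4547/900
Full grid after step 3:
  10207/2160 4547/900 3539/720
  37081/7200 7537/1500 12877/2400
  33611/7200 7607/1500 11587/2400
  9419/2160 15073/3600 1081/240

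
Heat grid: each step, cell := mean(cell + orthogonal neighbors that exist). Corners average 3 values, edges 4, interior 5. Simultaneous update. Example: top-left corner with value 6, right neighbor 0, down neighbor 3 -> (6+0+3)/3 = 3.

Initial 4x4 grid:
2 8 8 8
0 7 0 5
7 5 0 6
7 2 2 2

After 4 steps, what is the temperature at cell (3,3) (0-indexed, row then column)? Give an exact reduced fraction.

Answer: 103969/32400

Derivation:
Step 1: cell (3,3) = 10/3
Step 2: cell (3,3) = 97/36
Step 3: cell (3,3) = 3253/1080
Step 4: cell (3,3) = 103969/32400
Full grid after step 4:
  74603/16200 1023521/216000 120809/24000 110317/21600
  945011/216000 3979/900 265907/60000 9047/2000
  918563/216000 716969/180000 334717/90000 197813/54000
  268823/64800 410929/108000 363121/108000 103969/32400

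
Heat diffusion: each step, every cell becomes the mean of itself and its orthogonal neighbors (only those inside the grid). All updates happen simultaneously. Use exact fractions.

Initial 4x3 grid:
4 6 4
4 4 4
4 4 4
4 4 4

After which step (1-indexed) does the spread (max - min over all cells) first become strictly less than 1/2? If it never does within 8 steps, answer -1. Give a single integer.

Answer: 3

Derivation:
Step 1: max=14/3, min=4, spread=2/3
Step 2: max=547/120, min=4, spread=67/120
Step 3: max=4757/1080, min=4, spread=437/1080
  -> spread < 1/2 first at step 3
Step 4: max=1885531/432000, min=2009/500, spread=29951/86400
Step 5: max=16767821/3888000, min=13658/3375, spread=206761/777600
Step 6: max=6676995571/1555200000, min=10965671/2700000, spread=14430763/62208000
Step 7: max=398355741689/93312000000, min=881652727/216000000, spread=139854109/746496000
Step 8: max=23817351890251/5598720000000, min=79611228977/19440000000, spread=7114543559/44789760000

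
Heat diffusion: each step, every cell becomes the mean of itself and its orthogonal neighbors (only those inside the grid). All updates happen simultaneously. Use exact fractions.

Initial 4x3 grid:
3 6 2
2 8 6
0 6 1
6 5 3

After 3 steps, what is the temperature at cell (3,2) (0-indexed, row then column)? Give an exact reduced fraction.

Answer: 563/144

Derivation:
Step 1: cell (3,2) = 3
Step 2: cell (3,2) = 4
Step 3: cell (3,2) = 563/144
Full grid after step 3:
  4523/1080 62947/14400 1247/270
  28561/7200 26513/6000 31261/7200
  28951/7200 6037/1500 10117/2400
  1667/432 14753/3600 563/144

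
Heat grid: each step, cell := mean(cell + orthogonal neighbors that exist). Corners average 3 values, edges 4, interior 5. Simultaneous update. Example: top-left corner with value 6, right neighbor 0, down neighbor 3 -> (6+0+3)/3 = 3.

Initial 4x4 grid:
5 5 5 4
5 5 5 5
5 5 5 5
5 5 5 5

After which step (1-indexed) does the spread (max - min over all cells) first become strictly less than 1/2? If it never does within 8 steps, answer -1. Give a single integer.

Step 1: max=5, min=14/3, spread=1/3
  -> spread < 1/2 first at step 1
Step 2: max=5, min=85/18, spread=5/18
Step 3: max=5, min=1039/216, spread=41/216
Step 4: max=5, min=31357/6480, spread=1043/6480
Step 5: max=5, min=946447/194400, spread=25553/194400
Step 6: max=89921/18000, min=28488541/5832000, spread=645863/5832000
Step 7: max=599029/120000, min=857158309/174960000, spread=16225973/174960000
Step 8: max=269299/54000, min=25766522017/5248800000, spread=409340783/5248800000

Answer: 1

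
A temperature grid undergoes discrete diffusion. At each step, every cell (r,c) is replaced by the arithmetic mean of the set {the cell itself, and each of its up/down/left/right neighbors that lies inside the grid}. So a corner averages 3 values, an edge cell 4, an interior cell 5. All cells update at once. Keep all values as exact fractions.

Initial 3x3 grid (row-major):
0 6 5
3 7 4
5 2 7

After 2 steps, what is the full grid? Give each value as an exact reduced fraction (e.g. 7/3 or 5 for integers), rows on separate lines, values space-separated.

After step 1:
  3 9/2 5
  15/4 22/5 23/4
  10/3 21/4 13/3
After step 2:
  15/4 169/40 61/12
  869/240 473/100 1169/240
  37/9 1039/240 46/9

Answer: 15/4 169/40 61/12
869/240 473/100 1169/240
37/9 1039/240 46/9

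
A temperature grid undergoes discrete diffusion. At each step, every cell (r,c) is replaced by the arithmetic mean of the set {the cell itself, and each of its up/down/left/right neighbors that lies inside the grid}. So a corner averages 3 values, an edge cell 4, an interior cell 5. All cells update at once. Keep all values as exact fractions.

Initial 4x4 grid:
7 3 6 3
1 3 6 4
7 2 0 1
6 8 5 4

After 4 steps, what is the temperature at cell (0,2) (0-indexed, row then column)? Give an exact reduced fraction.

Answer: 171487/43200

Derivation:
Step 1: cell (0,2) = 9/2
Step 2: cell (0,2) = 1043/240
Step 3: cell (0,2) = 28721/7200
Step 4: cell (0,2) = 171487/43200
Full grid after step 4:
  268513/64800 863827/216000 171487/43200 62009/16200
  13978/3375 728251/180000 167477/45000 156949/43200
  20369/4500 61903/15000 674813/180000 148117/43200
  25519/5400 26827/6000 8321/2160 229031/64800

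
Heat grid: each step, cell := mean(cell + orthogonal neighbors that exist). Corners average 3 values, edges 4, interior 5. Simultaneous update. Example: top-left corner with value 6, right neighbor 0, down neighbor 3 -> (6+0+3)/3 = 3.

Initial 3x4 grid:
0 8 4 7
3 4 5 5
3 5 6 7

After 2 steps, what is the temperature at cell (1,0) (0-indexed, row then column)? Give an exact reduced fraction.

Answer: 89/24

Derivation:
Step 1: cell (1,0) = 5/2
Step 2: cell (1,0) = 89/24
Full grid after step 2:
  61/18 14/3 151/30 52/9
  89/24 104/25 551/100 83/15
  32/9 227/48 421/80 71/12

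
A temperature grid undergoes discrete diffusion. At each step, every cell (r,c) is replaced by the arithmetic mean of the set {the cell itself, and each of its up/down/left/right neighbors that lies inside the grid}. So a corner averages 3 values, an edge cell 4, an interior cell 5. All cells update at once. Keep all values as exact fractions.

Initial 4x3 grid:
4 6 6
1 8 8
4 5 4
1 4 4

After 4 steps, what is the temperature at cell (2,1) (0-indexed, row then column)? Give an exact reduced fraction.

Answer: 133991/30000

Derivation:
Step 1: cell (2,1) = 5
Step 2: cell (2,1) = 221/50
Step 3: cell (2,1) = 9081/2000
Step 4: cell (2,1) = 133991/30000
Full grid after step 4:
  39707/8100 1148717/216000 371881/64800
  244753/54000 913271/180000 1175887/216000
  3079/750 133991/30000 354709/72000
  81407/21600 592363/144000 1331/300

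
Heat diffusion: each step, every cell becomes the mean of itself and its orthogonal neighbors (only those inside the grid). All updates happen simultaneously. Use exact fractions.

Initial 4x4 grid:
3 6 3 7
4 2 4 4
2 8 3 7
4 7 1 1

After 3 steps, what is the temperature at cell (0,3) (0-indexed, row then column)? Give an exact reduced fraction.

Step 1: cell (0,3) = 14/3
Step 2: cell (0,3) = 91/18
Step 3: cell (0,3) = 9667/2160
Full grid after step 3:
  8663/2160 7091/1800 8179/1800 9667/2160
  27629/7200 25817/6000 24613/6000 32701/7200
  31253/7200 24431/6000 8473/2000 9319/2400
  9209/2160 15619/3600 4537/1200 303/80

Answer: 9667/2160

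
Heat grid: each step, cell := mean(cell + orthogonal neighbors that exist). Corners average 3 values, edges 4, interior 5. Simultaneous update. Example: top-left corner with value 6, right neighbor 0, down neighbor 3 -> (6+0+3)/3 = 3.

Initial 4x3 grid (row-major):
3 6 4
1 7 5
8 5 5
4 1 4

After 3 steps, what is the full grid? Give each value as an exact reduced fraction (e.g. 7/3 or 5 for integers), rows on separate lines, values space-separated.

Answer: 9533/2160 427/90 437/90
1325/288 5611/1200 59/12
6373/1440 5513/1200 3239/720
9287/2160 5981/1440 4531/1080

Derivation:
After step 1:
  10/3 5 5
  19/4 24/5 21/4
  9/2 26/5 19/4
  13/3 7/2 10/3
After step 2:
  157/36 68/15 61/12
  1043/240 5 99/20
  1127/240 91/20 139/30
  37/9 491/120 139/36
After step 3:
  9533/2160 427/90 437/90
  1325/288 5611/1200 59/12
  6373/1440 5513/1200 3239/720
  9287/2160 5981/1440 4531/1080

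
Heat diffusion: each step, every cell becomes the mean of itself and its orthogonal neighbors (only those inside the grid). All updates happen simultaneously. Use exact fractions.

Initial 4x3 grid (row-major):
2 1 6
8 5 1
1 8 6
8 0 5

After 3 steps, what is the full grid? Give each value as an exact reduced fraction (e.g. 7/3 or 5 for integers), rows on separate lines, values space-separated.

After step 1:
  11/3 7/2 8/3
  4 23/5 9/2
  25/4 4 5
  3 21/4 11/3
After step 2:
  67/18 433/120 32/9
  1111/240 103/25 503/120
  69/16 251/50 103/24
  29/6 191/48 167/36
After step 3:
  8611/2160 27011/7200 511/135
  30211/7200 25883/6000 14543/3600
  3759/800 6517/1500 2041/450
  35/8 66497/14400 1859/432

Answer: 8611/2160 27011/7200 511/135
30211/7200 25883/6000 14543/3600
3759/800 6517/1500 2041/450
35/8 66497/14400 1859/432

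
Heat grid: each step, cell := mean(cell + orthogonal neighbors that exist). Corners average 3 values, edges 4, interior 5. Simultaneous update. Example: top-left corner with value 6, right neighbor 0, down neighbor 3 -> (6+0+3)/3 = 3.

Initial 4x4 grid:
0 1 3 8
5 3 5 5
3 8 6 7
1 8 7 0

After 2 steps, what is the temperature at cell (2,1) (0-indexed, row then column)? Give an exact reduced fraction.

Step 1: cell (2,1) = 28/5
Step 2: cell (2,1) = 537/100
Full grid after step 2:
  13/6 31/10 59/15 95/18
  67/20 189/50 259/50 1229/240
  83/20 537/100 527/100 1321/240
  19/4 417/80 1351/240 173/36

Answer: 537/100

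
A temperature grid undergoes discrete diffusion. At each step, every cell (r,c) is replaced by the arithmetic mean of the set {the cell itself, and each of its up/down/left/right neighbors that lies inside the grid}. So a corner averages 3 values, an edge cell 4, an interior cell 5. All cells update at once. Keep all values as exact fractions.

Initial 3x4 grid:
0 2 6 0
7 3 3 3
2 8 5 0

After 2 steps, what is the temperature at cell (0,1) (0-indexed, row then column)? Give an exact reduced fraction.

Answer: 131/40

Derivation:
Step 1: cell (0,1) = 11/4
Step 2: cell (0,1) = 131/40
Full grid after step 2:
  35/12 131/40 25/8 29/12
  61/15 377/100 337/100 67/24
  79/18 563/120 91/24 49/18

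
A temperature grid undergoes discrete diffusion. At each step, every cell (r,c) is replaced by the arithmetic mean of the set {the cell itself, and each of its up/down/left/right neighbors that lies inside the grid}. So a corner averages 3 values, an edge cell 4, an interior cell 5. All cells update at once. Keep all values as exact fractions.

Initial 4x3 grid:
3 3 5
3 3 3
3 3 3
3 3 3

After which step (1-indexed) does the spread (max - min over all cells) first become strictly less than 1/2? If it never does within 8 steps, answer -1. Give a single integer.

Answer: 3

Derivation:
Step 1: max=11/3, min=3, spread=2/3
Step 2: max=32/9, min=3, spread=5/9
Step 3: max=365/108, min=3, spread=41/108
  -> spread < 1/2 first at step 3
Step 4: max=43097/12960, min=3, spread=4217/12960
Step 5: max=2541949/777600, min=10879/3600, spread=38417/155520
Step 6: max=151168211/46656000, min=218597/72000, spread=1903471/9331200
Step 7: max=8999069089/2799360000, min=6595759/2160000, spread=18038617/111974400
Step 8: max=537152982851/167961600000, min=596126759/194400000, spread=883978523/6718464000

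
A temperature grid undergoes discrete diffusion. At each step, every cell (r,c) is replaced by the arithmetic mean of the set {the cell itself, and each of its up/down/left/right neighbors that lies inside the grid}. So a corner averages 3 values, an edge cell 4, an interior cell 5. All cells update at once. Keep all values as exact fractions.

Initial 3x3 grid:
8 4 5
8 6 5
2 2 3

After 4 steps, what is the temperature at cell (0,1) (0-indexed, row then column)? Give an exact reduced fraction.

Step 1: cell (0,1) = 23/4
Step 2: cell (0,1) = 265/48
Step 3: cell (0,1) = 15599/2880
Step 4: cell (0,1) = 905353/172800
Full grid after step 4:
  141169/25920 905353/172800 64697/12960
  219707/43200 350011/72000 88517/19200
  40513/8640 765403/172800 27761/6480

Answer: 905353/172800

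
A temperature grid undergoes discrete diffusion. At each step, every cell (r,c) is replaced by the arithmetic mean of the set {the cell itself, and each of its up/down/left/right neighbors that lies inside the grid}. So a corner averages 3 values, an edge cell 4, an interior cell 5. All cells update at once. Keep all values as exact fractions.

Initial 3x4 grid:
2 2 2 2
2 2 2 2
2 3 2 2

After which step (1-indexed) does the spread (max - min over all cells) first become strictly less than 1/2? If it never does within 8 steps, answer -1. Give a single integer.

Answer: 1

Derivation:
Step 1: max=7/3, min=2, spread=1/3
  -> spread < 1/2 first at step 1
Step 2: max=271/120, min=2, spread=31/120
Step 3: max=2371/1080, min=2, spread=211/1080
Step 4: max=232897/108000, min=3647/1800, spread=14077/108000
Step 5: max=2084407/972000, min=219683/108000, spread=5363/48600
Step 6: max=62060809/29160000, min=122869/60000, spread=93859/1166400
Step 7: max=3709474481/1749600000, min=199736467/97200000, spread=4568723/69984000
Step 8: max=221732435629/104976000000, min=6013618889/2916000000, spread=8387449/167961600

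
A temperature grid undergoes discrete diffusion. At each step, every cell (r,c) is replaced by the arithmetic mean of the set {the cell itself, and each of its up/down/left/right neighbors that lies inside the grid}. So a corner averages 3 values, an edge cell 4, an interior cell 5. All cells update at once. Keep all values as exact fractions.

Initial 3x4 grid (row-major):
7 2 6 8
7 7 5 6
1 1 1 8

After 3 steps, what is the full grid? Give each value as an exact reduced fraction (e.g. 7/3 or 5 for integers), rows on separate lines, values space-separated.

After step 1:
  16/3 11/2 21/4 20/3
  11/2 22/5 5 27/4
  3 5/2 15/4 5
After step 2:
  49/9 1229/240 269/48 56/9
  547/120 229/50 503/100 281/48
  11/3 273/80 65/16 31/6
After step 3:
  10889/2160 37349/7200 39559/7200 1273/216
  32849/7200 13621/3000 30157/6000 80183/14400
  931/240 9433/2400 10603/2400 181/36

Answer: 10889/2160 37349/7200 39559/7200 1273/216
32849/7200 13621/3000 30157/6000 80183/14400
931/240 9433/2400 10603/2400 181/36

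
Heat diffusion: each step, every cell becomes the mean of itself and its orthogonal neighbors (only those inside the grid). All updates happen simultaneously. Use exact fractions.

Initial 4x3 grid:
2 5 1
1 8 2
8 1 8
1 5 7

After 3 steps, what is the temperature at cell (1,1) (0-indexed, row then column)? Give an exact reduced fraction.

Step 1: cell (1,1) = 17/5
Step 2: cell (1,1) = 229/50
Step 3: cell (1,1) = 22817/6000
Full grid after step 3:
  3737/1080 13837/3600 7789/2160
  14687/3600 22817/6000 31849/7200
  7021/1800 28607/6000 32809/7200
  241/54 31979/7200 2243/432

Answer: 22817/6000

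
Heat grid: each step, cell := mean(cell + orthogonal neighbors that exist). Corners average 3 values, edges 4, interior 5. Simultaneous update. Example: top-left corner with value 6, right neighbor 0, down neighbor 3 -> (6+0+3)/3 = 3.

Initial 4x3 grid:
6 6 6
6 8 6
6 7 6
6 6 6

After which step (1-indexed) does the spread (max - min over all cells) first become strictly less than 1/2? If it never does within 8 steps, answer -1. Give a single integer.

Answer: 2

Derivation:
Step 1: max=33/5, min=6, spread=3/5
Step 2: max=327/50, min=37/6, spread=28/75
  -> spread < 1/2 first at step 2
Step 3: max=15329/2400, min=29923/4800, spread=49/320
Step 4: max=382609/60000, min=270443/43200, spread=125887/1080000
Step 5: max=54942289/8640000, min=108463003/17280000, spread=56863/691200
Step 6: max=494031599/77760000, min=978403373/155520000, spread=386393/6220800
Step 7: max=197539876009/31104000000, min=391730334643/62208000000, spread=26795339/497664000
Step 8: max=11843772612131/1866240000000, min=23528763306137/3732480000000, spread=254051069/5971968000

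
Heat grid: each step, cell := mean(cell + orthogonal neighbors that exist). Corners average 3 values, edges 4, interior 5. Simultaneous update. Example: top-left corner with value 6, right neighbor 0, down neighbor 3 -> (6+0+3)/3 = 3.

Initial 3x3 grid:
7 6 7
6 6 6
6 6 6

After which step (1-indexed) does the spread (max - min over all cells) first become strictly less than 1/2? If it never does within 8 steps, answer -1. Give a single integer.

Answer: 2

Derivation:
Step 1: max=13/2, min=6, spread=1/2
Step 2: max=229/36, min=6, spread=13/36
  -> spread < 1/2 first at step 2
Step 3: max=9077/1440, min=875/144, spread=109/480
Step 4: max=162149/25920, min=21961/3600, spread=20149/129600
Step 5: max=32333933/5184000, min=3178891/518400, spread=545023/5184000
Step 6: max=1933623751/311040000, min=39811237/6480000, spread=36295/497664
Step 7: max=115859570597/18662400000, min=9575335831/1555200000, spread=305773/5971968
Step 8: max=6941778670159/1119744000000, min=95854575497/15552000000, spread=2575951/71663616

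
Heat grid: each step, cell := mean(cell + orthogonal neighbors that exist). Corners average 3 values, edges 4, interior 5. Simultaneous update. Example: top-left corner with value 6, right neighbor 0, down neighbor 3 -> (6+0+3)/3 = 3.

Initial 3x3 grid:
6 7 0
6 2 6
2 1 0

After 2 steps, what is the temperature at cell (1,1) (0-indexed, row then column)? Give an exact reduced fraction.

Answer: 77/25

Derivation:
Step 1: cell (1,1) = 22/5
Step 2: cell (1,1) = 77/25
Full grid after step 2:
  169/36 1129/240 121/36
  133/30 77/25 49/15
  11/4 659/240 67/36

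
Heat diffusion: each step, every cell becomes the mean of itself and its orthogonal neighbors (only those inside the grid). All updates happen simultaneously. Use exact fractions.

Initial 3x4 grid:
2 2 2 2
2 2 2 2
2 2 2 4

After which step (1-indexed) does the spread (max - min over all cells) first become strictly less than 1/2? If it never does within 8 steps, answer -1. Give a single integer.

Step 1: max=8/3, min=2, spread=2/3
Step 2: max=23/9, min=2, spread=5/9
Step 3: max=257/108, min=2, spread=41/108
  -> spread < 1/2 first at step 3
Step 4: max=30137/12960, min=2, spread=4217/12960
Step 5: max=1764349/777600, min=7279/3600, spread=38417/155520
Step 6: max=104512211/46656000, min=146597/72000, spread=1903471/9331200
Step 7: max=6199709089/2799360000, min=4435759/2160000, spread=18038617/111974400
Step 8: max=369191382851/167961600000, min=401726759/194400000, spread=883978523/6718464000

Answer: 3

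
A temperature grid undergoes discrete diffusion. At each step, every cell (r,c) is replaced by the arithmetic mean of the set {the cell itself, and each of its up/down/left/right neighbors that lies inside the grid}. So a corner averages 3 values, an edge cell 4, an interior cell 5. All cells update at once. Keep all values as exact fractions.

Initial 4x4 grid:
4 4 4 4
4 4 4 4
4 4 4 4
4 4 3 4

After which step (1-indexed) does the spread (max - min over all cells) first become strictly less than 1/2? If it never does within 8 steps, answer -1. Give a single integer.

Answer: 1

Derivation:
Step 1: max=4, min=11/3, spread=1/3
  -> spread < 1/2 first at step 1
Step 2: max=4, min=449/120, spread=31/120
Step 3: max=4, min=4109/1080, spread=211/1080
Step 4: max=4, min=415157/108000, spread=16843/108000
Step 5: max=35921/9000, min=3749357/972000, spread=130111/972000
Step 6: max=2152841/540000, min=112997633/29160000, spread=3255781/29160000
Step 7: max=2148893/540000, min=3398846309/874800000, spread=82360351/874800000
Step 8: max=386293559/97200000, min=102224683109/26244000000, spread=2074577821/26244000000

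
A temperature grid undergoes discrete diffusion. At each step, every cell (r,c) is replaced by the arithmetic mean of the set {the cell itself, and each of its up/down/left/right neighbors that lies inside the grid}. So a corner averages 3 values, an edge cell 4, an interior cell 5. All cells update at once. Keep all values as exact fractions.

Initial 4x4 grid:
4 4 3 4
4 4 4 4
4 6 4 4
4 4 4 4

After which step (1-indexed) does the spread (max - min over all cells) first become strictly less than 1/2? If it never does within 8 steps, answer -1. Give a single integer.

Step 1: max=9/2, min=11/3, spread=5/6
Step 2: max=111/25, min=449/120, spread=419/600
Step 3: max=5167/1200, min=4109/1080, spread=5413/10800
Step 4: max=23171/5400, min=125963/32400, spread=13063/32400
  -> spread < 1/2 first at step 4
Step 5: max=688247/162000, min=3800009/972000, spread=329473/972000
Step 6: max=2573737/607500, min=115184093/29160000, spread=8355283/29160000
Step 7: max=613915457/145800000, min=3472861949/874800000, spread=210630793/874800000
Step 8: max=9174836263/2187000000, min=104783024153/26244000000, spread=5315011003/26244000000

Answer: 4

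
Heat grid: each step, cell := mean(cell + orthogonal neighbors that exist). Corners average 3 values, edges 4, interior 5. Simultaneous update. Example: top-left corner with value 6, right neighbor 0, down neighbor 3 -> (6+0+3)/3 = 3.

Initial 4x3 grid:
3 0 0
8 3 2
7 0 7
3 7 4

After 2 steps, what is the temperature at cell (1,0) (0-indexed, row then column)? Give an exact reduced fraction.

Step 1: cell (1,0) = 21/4
Step 2: cell (1,0) = 961/240
Full grid after step 2:
  125/36 253/120 31/18
  961/240 343/100 571/240
  1213/240 373/100 341/80
  41/9 599/120 17/4

Answer: 961/240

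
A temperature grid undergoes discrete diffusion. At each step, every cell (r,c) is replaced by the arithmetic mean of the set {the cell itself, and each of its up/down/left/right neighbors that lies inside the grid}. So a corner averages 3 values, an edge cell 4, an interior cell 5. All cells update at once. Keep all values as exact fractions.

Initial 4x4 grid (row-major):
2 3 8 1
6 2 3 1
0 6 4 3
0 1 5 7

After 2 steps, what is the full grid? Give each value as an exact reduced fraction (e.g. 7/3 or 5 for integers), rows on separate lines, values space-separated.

Answer: 119/36 91/24 433/120 109/36
79/24 329/100 351/100 761/240
253/120 84/25 92/25 299/80
19/9 611/240 329/80 13/3

Derivation:
After step 1:
  11/3 15/4 15/4 10/3
  5/2 4 18/5 2
  3 13/5 21/5 15/4
  1/3 3 17/4 5
After step 2:
  119/36 91/24 433/120 109/36
  79/24 329/100 351/100 761/240
  253/120 84/25 92/25 299/80
  19/9 611/240 329/80 13/3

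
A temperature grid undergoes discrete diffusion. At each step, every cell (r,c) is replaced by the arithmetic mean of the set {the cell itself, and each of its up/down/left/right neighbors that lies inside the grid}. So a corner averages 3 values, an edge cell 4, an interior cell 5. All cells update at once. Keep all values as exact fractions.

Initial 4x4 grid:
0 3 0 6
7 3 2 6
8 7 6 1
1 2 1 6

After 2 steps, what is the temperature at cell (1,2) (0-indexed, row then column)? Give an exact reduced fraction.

Answer: 177/50

Derivation:
Step 1: cell (1,2) = 17/5
Step 2: cell (1,2) = 177/50
Full grid after step 2:
  28/9 719/240 233/80 7/2
  1079/240 19/5 177/50 159/40
  1147/240 43/10 41/10 437/120
  73/18 461/120 377/120 67/18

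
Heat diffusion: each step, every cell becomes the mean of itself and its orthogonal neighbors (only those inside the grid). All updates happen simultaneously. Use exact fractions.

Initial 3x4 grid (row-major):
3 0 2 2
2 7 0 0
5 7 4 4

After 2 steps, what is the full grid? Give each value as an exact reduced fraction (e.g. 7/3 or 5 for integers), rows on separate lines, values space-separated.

Answer: 107/36 133/60 119/60 23/18
827/240 94/25 241/100 81/40
44/9 521/120 443/120 95/36

Derivation:
After step 1:
  5/3 3 1 4/3
  17/4 16/5 13/5 3/2
  14/3 23/4 15/4 8/3
After step 2:
  107/36 133/60 119/60 23/18
  827/240 94/25 241/100 81/40
  44/9 521/120 443/120 95/36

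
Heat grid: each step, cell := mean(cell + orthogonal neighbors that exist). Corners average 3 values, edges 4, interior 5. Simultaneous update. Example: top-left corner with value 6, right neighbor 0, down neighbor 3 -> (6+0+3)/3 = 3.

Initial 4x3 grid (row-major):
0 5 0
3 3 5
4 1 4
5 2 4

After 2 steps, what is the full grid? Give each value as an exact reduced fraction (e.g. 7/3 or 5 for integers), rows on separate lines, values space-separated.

After step 1:
  8/3 2 10/3
  5/2 17/5 3
  13/4 14/5 7/2
  11/3 3 10/3
After step 2:
  43/18 57/20 25/9
  709/240 137/50 397/120
  733/240 319/100 379/120
  119/36 16/5 59/18

Answer: 43/18 57/20 25/9
709/240 137/50 397/120
733/240 319/100 379/120
119/36 16/5 59/18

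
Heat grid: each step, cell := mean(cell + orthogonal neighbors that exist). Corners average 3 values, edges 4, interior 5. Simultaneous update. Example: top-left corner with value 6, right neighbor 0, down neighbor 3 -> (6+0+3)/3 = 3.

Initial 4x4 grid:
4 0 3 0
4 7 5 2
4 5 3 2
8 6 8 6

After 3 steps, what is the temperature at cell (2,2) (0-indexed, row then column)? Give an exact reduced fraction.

Answer: 6767/1500

Derivation:
Step 1: cell (2,2) = 23/5
Step 2: cell (2,2) = 113/25
Step 3: cell (2,2) = 6767/1500
Full grid after step 3:
  3941/1080 12431/3600 10139/3600 68/27
  1957/450 12101/3000 5341/1500 10829/3600
  1547/300 5019/1000 6767/1500 14353/3600
  137/24 6793/1200 18703/3600 641/135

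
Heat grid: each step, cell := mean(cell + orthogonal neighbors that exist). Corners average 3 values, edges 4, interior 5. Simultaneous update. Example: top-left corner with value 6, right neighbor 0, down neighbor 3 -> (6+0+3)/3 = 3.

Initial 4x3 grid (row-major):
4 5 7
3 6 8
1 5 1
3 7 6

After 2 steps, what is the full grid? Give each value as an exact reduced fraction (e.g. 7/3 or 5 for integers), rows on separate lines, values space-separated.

After step 1:
  4 11/2 20/3
  7/2 27/5 11/2
  3 4 5
  11/3 21/4 14/3
After step 2:
  13/3 647/120 53/9
  159/40 239/50 677/120
  85/24 453/100 115/24
  143/36 211/48 179/36

Answer: 13/3 647/120 53/9
159/40 239/50 677/120
85/24 453/100 115/24
143/36 211/48 179/36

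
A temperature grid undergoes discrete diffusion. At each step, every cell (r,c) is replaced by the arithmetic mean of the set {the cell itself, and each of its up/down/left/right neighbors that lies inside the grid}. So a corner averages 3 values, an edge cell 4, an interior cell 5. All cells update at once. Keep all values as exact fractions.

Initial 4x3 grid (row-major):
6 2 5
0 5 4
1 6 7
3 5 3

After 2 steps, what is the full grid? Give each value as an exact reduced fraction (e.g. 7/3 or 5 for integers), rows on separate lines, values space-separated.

Answer: 61/18 427/120 161/36
347/120 419/100 1039/240
133/40 399/100 401/80
13/4 341/80 19/4

Derivation:
After step 1:
  8/3 9/2 11/3
  3 17/5 21/4
  5/2 24/5 5
  3 17/4 5
After step 2:
  61/18 427/120 161/36
  347/120 419/100 1039/240
  133/40 399/100 401/80
  13/4 341/80 19/4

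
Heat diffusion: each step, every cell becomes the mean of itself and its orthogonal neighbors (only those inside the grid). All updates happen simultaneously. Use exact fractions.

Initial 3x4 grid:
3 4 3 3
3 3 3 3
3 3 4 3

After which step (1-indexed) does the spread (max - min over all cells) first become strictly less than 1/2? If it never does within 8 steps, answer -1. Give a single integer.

Step 1: max=10/3, min=3, spread=1/3
  -> spread < 1/2 first at step 1
Step 2: max=391/120, min=37/12, spread=7/40
Step 3: max=11527/3600, min=1127/360, spread=257/3600
Step 4: max=172217/54000, min=3781/1200, spread=259/6750
Step 5: max=5152739/1620000, min=32024/10125, spread=3211/180000
Step 6: max=38604197/12150000, min=30795881/9720000, spread=437383/48600000
Step 7: max=9259839067/2916000000, min=616477043/194400000, spread=6341711/1458000000
Step 8: max=277723425439/87480000000, min=111013905211/34992000000, spread=125774941/58320000000

Answer: 1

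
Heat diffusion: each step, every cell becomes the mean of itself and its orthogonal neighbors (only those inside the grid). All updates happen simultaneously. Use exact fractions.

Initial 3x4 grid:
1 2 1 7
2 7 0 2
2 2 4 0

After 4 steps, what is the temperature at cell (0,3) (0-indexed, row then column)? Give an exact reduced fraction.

Answer: 330853/129600

Derivation:
Step 1: cell (0,3) = 10/3
Step 2: cell (0,3) = 97/36
Step 3: cell (0,3) = 2929/1080
Step 4: cell (0,3) = 330853/129600
Full grid after step 4:
  166969/64800 546193/216000 572213/216000 330853/129600
  546463/216000 59423/22500 892693/360000 2179607/864000
  19091/7200 181481/72000 60107/24000 101251/43200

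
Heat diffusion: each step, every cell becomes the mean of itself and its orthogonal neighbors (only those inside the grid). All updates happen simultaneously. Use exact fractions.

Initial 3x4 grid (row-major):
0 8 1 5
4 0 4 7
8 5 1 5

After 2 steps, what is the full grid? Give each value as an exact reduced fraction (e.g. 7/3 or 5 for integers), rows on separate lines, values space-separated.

After step 1:
  4 9/4 9/2 13/3
  3 21/5 13/5 21/4
  17/3 7/2 15/4 13/3
After step 2:
  37/12 299/80 821/240 169/36
  253/60 311/100 203/50 991/240
  73/18 1027/240 851/240 40/9

Answer: 37/12 299/80 821/240 169/36
253/60 311/100 203/50 991/240
73/18 1027/240 851/240 40/9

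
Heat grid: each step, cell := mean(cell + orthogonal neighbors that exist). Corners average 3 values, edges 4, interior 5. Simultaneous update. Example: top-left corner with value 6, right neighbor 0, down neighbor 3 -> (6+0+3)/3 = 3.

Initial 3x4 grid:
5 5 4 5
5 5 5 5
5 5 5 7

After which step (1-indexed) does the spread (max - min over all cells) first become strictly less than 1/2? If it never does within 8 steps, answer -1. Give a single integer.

Step 1: max=17/3, min=14/3, spread=1
Step 2: max=50/9, min=569/120, spread=293/360
Step 3: max=718/135, min=5833/1200, spread=4943/10800
  -> spread < 1/2 first at step 3
Step 4: max=340753/64800, min=53093/10800, spread=4439/12960
Step 5: max=20159117/3888000, min=1601561/324000, spread=188077/777600
Step 6: max=1202184583/233280000, min=48157067/9720000, spread=1856599/9331200
Step 7: max=71712749597/13996800000, min=725149657/145800000, spread=83935301/559872000
Step 8: max=4288249929223/839808000000, min=43615675613/8748000000, spread=809160563/6718464000

Answer: 3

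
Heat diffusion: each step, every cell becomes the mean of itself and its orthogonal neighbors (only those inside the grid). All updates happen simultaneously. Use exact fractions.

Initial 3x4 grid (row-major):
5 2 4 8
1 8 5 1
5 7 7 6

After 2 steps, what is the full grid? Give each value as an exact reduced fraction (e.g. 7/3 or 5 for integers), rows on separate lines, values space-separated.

Answer: 73/18 503/120 113/24 169/36
327/80 517/100 128/25 19/4
95/18 329/60 17/3 191/36

Derivation:
After step 1:
  8/3 19/4 19/4 13/3
  19/4 23/5 5 5
  13/3 27/4 25/4 14/3
After step 2:
  73/18 503/120 113/24 169/36
  327/80 517/100 128/25 19/4
  95/18 329/60 17/3 191/36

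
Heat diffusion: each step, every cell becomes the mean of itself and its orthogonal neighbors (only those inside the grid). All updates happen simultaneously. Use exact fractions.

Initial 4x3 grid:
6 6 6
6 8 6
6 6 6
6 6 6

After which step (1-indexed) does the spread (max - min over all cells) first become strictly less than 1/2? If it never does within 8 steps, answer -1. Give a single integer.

Answer: 2

Derivation:
Step 1: max=13/2, min=6, spread=1/2
Step 2: max=323/50, min=6, spread=23/50
  -> spread < 1/2 first at step 2
Step 3: max=15211/2400, min=1213/200, spread=131/480
Step 4: max=136151/21600, min=21991/3600, spread=841/4320
Step 5: max=54382051/8640000, min=4413373/720000, spread=56863/345600
Step 6: max=488094341/77760000, min=39869543/6480000, spread=386393/3110400
Step 7: max=195017723131/31104000000, min=15972358813/2592000000, spread=26795339/248832000
Step 8: max=11681255714129/1866240000000, min=960206149667/155520000000, spread=254051069/2985984000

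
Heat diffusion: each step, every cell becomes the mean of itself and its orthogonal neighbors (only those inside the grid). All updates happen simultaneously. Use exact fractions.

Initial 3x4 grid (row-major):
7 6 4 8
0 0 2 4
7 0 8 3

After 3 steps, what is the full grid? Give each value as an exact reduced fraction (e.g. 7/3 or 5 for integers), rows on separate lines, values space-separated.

After step 1:
  13/3 17/4 5 16/3
  7/2 8/5 18/5 17/4
  7/3 15/4 13/4 5
After step 2:
  145/36 911/240 1091/240 175/36
  353/120 167/50 177/50 1091/240
  115/36 41/15 39/10 25/6
After step 3:
  7751/2160 28277/7200 30137/7200 5023/1080
  24307/7200 19621/6000 11923/3000 61609/14400
  3193/1080 11851/3600 717/200 1009/240

Answer: 7751/2160 28277/7200 30137/7200 5023/1080
24307/7200 19621/6000 11923/3000 61609/14400
3193/1080 11851/3600 717/200 1009/240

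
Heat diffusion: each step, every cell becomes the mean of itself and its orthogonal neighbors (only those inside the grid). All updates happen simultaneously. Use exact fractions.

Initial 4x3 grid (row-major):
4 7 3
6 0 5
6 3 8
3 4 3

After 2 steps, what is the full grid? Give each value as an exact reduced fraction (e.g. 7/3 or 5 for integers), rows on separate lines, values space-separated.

Answer: 79/18 551/120 25/6
551/120 199/50 359/80
511/120 209/50 359/80
145/36 1007/240 13/3

Derivation:
After step 1:
  17/3 7/2 5
  4 21/5 4
  9/2 21/5 19/4
  13/3 13/4 5
After step 2:
  79/18 551/120 25/6
  551/120 199/50 359/80
  511/120 209/50 359/80
  145/36 1007/240 13/3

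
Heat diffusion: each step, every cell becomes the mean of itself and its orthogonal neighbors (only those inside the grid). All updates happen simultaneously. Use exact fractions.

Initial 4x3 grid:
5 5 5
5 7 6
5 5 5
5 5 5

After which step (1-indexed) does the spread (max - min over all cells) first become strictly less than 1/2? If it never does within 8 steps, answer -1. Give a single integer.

Step 1: max=23/4, min=5, spread=3/4
Step 2: max=111/20, min=5, spread=11/20
Step 3: max=493/90, min=613/120, spread=133/360
  -> spread < 1/2 first at step 3
Step 4: max=70747/12960, min=3697/720, spread=4201/12960
Step 5: max=843037/155520, min=12433/2400, spread=186893/777600
Step 6: max=252185899/46656000, min=6739879/1296000, spread=1910051/9331200
Step 7: max=15072066641/2799360000, min=406157461/77760000, spread=90079609/559872000
Step 8: max=902082342979/167961600000, min=8145148813/1555200000, spread=896250847/6718464000

Answer: 3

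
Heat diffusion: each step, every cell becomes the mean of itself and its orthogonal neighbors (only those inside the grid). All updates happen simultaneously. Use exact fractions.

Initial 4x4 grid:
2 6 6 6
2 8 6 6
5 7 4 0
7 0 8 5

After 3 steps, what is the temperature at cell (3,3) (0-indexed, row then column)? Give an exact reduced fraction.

Step 1: cell (3,3) = 13/3
Step 2: cell (3,3) = 37/9
Step 3: cell (3,3) = 239/54
Full grid after step 3:
  638/135 9299/1800 3299/600 263/48
  8489/1800 1549/300 10571/2000 12251/2400
  971/200 1961/400 7397/1500 32993/7200
  3391/720 3919/800 32903/7200 239/54

Answer: 239/54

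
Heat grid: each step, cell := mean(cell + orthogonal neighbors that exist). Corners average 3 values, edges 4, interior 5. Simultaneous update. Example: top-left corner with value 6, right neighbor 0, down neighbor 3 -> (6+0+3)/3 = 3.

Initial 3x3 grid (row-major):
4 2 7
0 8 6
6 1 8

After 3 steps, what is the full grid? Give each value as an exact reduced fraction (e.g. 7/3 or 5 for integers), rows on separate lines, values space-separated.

After step 1:
  2 21/4 5
  9/2 17/5 29/4
  7/3 23/4 5
After step 2:
  47/12 313/80 35/6
  367/120 523/100 413/80
  151/36 989/240 6
After step 3:
  871/240 7557/1600 1789/360
  29519/7200 25781/6000 26671/4800
  8189/2160 70363/14400 917/180

Answer: 871/240 7557/1600 1789/360
29519/7200 25781/6000 26671/4800
8189/2160 70363/14400 917/180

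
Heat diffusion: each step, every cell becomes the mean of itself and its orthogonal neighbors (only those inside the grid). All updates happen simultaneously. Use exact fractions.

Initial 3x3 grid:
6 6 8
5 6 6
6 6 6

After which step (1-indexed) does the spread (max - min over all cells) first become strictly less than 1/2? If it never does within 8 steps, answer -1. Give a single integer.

Step 1: max=20/3, min=17/3, spread=1
Step 2: max=59/9, min=1373/240, spread=601/720
Step 3: max=853/135, min=12523/2160, spread=25/48
Step 4: max=202889/32400, min=764081/129600, spread=211/576
  -> spread < 1/2 first at step 4
Step 5: max=6012929/972000, min=46104307/7776000, spread=1777/6912
Step 6: max=717807851/116640000, min=2787019529/466560000, spread=14971/82944
Step 7: max=2678225167/437400000, min=167859257563/27993600000, spread=126121/995328
Step 8: max=2563807403309/419904000000, min=10105815691361/1679616000000, spread=1062499/11943936

Answer: 4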